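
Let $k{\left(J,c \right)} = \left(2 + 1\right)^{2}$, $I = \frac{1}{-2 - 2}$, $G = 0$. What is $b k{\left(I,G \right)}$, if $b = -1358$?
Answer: $-12222$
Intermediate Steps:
$I = - \frac{1}{4}$ ($I = \frac{1}{-4} = - \frac{1}{4} \approx -0.25$)
$k{\left(J,c \right)} = 9$ ($k{\left(J,c \right)} = 3^{2} = 9$)
$b k{\left(I,G \right)} = \left(-1358\right) 9 = -12222$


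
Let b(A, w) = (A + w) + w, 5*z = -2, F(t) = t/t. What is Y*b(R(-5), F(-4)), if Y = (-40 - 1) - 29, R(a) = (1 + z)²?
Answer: -826/5 ≈ -165.20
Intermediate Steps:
F(t) = 1
z = -⅖ (z = (⅕)*(-2) = -⅖ ≈ -0.40000)
R(a) = 9/25 (R(a) = (1 - ⅖)² = (⅗)² = 9/25)
Y = -70 (Y = -41 - 29 = -70)
b(A, w) = A + 2*w
Y*b(R(-5), F(-4)) = -70*(9/25 + 2*1) = -70*(9/25 + 2) = -70*59/25 = -826/5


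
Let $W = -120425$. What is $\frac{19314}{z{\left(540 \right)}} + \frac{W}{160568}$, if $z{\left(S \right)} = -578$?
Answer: $- \frac{1585408001}{46404152} \approx -34.165$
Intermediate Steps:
$\frac{19314}{z{\left(540 \right)}} + \frac{W}{160568} = \frac{19314}{-578} - \frac{120425}{160568} = 19314 \left(- \frac{1}{578}\right) - \frac{120425}{160568} = - \frac{9657}{289} - \frac{120425}{160568} = - \frac{1585408001}{46404152}$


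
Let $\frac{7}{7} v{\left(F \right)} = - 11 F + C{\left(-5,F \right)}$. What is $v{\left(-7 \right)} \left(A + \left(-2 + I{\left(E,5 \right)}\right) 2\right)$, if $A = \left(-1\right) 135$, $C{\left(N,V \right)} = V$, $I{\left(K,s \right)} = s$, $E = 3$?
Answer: $-9030$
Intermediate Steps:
$A = -135$
$v{\left(F \right)} = - 10 F$ ($v{\left(F \right)} = - 11 F + F = - 10 F$)
$v{\left(-7 \right)} \left(A + \left(-2 + I{\left(E,5 \right)}\right) 2\right) = \left(-10\right) \left(-7\right) \left(-135 + \left(-2 + 5\right) 2\right) = 70 \left(-135 + 3 \cdot 2\right) = 70 \left(-135 + 6\right) = 70 \left(-129\right) = -9030$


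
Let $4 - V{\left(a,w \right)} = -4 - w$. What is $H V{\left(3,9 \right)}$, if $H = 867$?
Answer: $14739$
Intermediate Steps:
$V{\left(a,w \right)} = 8 + w$ ($V{\left(a,w \right)} = 4 - \left(-4 - w\right) = 4 + \left(4 + w\right) = 8 + w$)
$H V{\left(3,9 \right)} = 867 \left(8 + 9\right) = 867 \cdot 17 = 14739$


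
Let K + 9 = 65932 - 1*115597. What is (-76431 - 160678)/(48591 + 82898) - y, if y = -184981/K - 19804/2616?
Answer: 727311945403/355971359937 ≈ 2.0432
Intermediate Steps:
K = -49674 (K = -9 + (65932 - 1*115597) = -9 + (65932 - 115597) = -9 - 49665 = -49674)
y = -10413200/2707233 (y = -184981/(-49674) - 19804/2616 = -184981*(-1/49674) - 19804*1/2616 = 184981/49674 - 4951/654 = -10413200/2707233 ≈ -3.8464)
(-76431 - 160678)/(48591 + 82898) - y = (-76431 - 160678)/(48591 + 82898) - 1*(-10413200/2707233) = -237109/131489 + 10413200/2707233 = 727311945403/355971359937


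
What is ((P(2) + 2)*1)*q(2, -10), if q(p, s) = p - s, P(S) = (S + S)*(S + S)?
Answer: 216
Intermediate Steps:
P(S) = 4*S² (P(S) = (2*S)*(2*S) = 4*S²)
((P(2) + 2)*1)*q(2, -10) = ((4*2² + 2)*1)*(2 - 1*(-10)) = ((4*4 + 2)*1)*(2 + 10) = ((16 + 2)*1)*12 = (18*1)*12 = 18*12 = 216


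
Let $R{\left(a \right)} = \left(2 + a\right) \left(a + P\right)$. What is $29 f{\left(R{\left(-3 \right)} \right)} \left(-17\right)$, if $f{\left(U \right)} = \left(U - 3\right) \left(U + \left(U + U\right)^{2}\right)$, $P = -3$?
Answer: $-221850$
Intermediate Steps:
$R{\left(a \right)} = \left(-3 + a\right) \left(2 + a\right)$ ($R{\left(a \right)} = \left(2 + a\right) \left(a - 3\right) = \left(2 + a\right) \left(-3 + a\right) = \left(-3 + a\right) \left(2 + a\right)$)
$f{\left(U \right)} = \left(-3 + U\right) \left(U + 4 U^{2}\right)$ ($f{\left(U \right)} = \left(-3 + U\right) \left(U + \left(2 U\right)^{2}\right) = \left(-3 + U\right) \left(U + 4 U^{2}\right)$)
$29 f{\left(R{\left(-3 \right)} \right)} \left(-17\right) = 29 \left(-6 + \left(-3\right)^{2} - -3\right) \left(-3 - 11 \left(-6 + \left(-3\right)^{2} - -3\right) + 4 \left(-6 + \left(-3\right)^{2} - -3\right)^{2}\right) \left(-17\right) = 29 \left(-6 + 9 + 3\right) \left(-3 - 11 \left(-6 + 9 + 3\right) + 4 \left(-6 + 9 + 3\right)^{2}\right) \left(-17\right) = 29 \cdot 6 \left(-3 - 66 + 4 \cdot 6^{2}\right) \left(-17\right) = 29 \cdot 6 \left(-3 - 66 + 4 \cdot 36\right) \left(-17\right) = 29 \cdot 6 \left(-3 - 66 + 144\right) \left(-17\right) = 29 \cdot 6 \cdot 75 \left(-17\right) = 29 \cdot 450 \left(-17\right) = 13050 \left(-17\right) = -221850$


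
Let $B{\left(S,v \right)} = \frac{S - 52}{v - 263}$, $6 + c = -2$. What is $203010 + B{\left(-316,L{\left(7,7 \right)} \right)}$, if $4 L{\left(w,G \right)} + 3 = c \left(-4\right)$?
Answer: $\frac{207680702}{1023} \approx 2.0301 \cdot 10^{5}$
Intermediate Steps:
$c = -8$ ($c = -6 - 2 = -8$)
$L{\left(w,G \right)} = \frac{29}{4}$ ($L{\left(w,G \right)} = - \frac{3}{4} + \frac{\left(-8\right) \left(-4\right)}{4} = - \frac{3}{4} + \frac{1}{4} \cdot 32 = - \frac{3}{4} + 8 = \frac{29}{4}$)
$B{\left(S,v \right)} = \frac{-52 + S}{-263 + v}$
$203010 + B{\left(-316,L{\left(7,7 \right)} \right)} = 203010 + \frac{-52 - 316}{-263 + \frac{29}{4}} = 203010 + \frac{1}{- \frac{1023}{4}} \left(-368\right) = 203010 - - \frac{1472}{1023} = 203010 + \frac{1472}{1023} = \frac{207680702}{1023}$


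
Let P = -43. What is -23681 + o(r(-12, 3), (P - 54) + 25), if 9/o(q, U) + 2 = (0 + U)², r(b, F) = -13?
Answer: -122714933/5182 ≈ -23681.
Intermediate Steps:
o(q, U) = 9/(-2 + U²) (o(q, U) = 9/(-2 + (0 + U)²) = 9/(-2 + U²))
-23681 + o(r(-12, 3), (P - 54) + 25) = -23681 + 9/(-2 + ((-43 - 54) + 25)²) = -23681 + 9/(-2 + (-97 + 25)²) = -23681 + 9/(-2 + (-72)²) = -23681 + 9/(-2 + 5184) = -23681 + 9/5182 = -122714933/5182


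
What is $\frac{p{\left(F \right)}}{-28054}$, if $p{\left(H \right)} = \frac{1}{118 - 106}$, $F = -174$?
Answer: $- \frac{1}{336648} \approx -2.9705 \cdot 10^{-6}$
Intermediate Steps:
$p{\left(H \right)} = \frac{1}{12}$
$\frac{p{\left(F \right)}}{-28054} = \frac{1}{12 \left(-28054\right)} = \frac{1}{12} \left(- \frac{1}{28054}\right) = - \frac{1}{336648}$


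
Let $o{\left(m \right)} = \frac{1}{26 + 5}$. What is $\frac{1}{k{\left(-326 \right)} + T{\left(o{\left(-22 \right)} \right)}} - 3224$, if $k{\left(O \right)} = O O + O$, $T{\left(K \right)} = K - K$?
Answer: $- \frac{341582799}{105950} \approx -3224.0$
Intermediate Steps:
$o{\left(m \right)} = \frac{1}{31}$
$T{\left(K \right)} = 0$
$k{\left(O \right)} = O + O^{2}$ ($k{\left(O \right)} = O^{2} + O = O + O^{2}$)
$\frac{1}{k{\left(-326 \right)} + T{\left(o{\left(-22 \right)} \right)}} - 3224 = \frac{1}{- 326 \left(1 - 326\right) + 0} - 3224 = \frac{1}{\left(-326\right) \left(-325\right) + 0} - 3224 = \frac{1}{105950 + 0} - 3224 = \frac{1}{105950} - 3224 = - \frac{341582799}{105950}$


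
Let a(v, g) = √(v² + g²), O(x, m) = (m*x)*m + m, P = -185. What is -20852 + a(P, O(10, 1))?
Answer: -20852 + √34346 ≈ -20667.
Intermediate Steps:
O(x, m) = m + x*m² (O(x, m) = x*m² + m = m + x*m²)
a(v, g) = √(g² + v²)
-20852 + a(P, O(10, 1)) = -20852 + √((1*(1 + 1*10))² + (-185)²) = -20852 + √((1*(1 + 10))² + 34225) = -20852 + √((1*11)² + 34225) = -20852 + √(11² + 34225) = -20852 + √(121 + 34225) = -20852 + √34346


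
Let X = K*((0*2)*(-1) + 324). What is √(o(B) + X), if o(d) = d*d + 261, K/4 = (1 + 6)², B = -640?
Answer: √473365 ≈ 688.02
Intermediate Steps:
K = 196 (K = 4*(1 + 6)² = 4*7² = 4*49 = 196)
o(d) = 261 + d² (o(d) = d² + 261 = 261 + d²)
X = 63504 (X = 196*((0*2)*(-1) + 324) = 196*(0*(-1) + 324) = 196*(0 + 324) = 196*324 = 63504)
√(o(B) + X) = √((261 + (-640)²) + 63504) = √((261 + 409600) + 63504) = √(409861 + 63504) = √473365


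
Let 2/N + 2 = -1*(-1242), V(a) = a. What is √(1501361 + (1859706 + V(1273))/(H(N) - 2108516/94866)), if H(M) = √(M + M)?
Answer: √(463310508751610 - 71214056313*√310)/√(326819980 - 47433*√310) ≈ 1190.6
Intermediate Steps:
N = 1/620 (N = 2/(-2 - 1*(-1242)) = 2/(-2 + 1242) = 2/1240 = 2*(1/1240) = 1/620 ≈ 0.0016129)
H(M) = √2*√M (H(M) = √(2*M) = √2*√M)
√(1501361 + (1859706 + V(1273))/(H(N) - 2108516/94866)) = √(1501361 + (1859706 + 1273)/(√2*√(1/620) - 2108516/94866)) = √(1501361 + 1860979/(√2*(√155/310) - 2108516*1/94866)) = √(1501361 + 1860979/(√310/310 - 1054258/47433)) = √(1501361 + 1860979/(-1054258/47433 + √310/310))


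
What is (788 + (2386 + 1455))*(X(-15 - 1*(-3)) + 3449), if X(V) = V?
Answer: 15909873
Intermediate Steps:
(788 + (2386 + 1455))*(X(-15 - 1*(-3)) + 3449) = (788 + (2386 + 1455))*((-15 - 1*(-3)) + 3449) = (788 + 3841)*((-15 + 3) + 3449) = 4629*(-12 + 3449) = 4629*3437 = 15909873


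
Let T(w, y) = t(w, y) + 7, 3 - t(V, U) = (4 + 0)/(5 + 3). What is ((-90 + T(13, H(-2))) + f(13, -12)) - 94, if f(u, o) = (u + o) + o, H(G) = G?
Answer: -371/2 ≈ -185.50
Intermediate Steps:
f(u, o) = u + 2*o (f(u, o) = (o + u) + o = u + 2*o)
t(V, U) = 5/2 (t(V, U) = 3 - (4 + 0)/(5 + 3) = 3 - 4/8 = 3 - 1*½ = 3 - ½ = 5/2)
T(w, y) = 19/2 (T(w, y) = 5/2 + 7 = 19/2)
((-90 + T(13, H(-2))) + f(13, -12)) - 94 = ((-90 + 19/2) + (13 + 2*(-12))) - 94 = (-161/2 + (13 - 24)) - 94 = (-161/2 - 11) - 94 = -183/2 - 94 = -371/2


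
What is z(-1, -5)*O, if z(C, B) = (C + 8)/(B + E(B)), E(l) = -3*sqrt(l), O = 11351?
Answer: -11351/2 + 34053*I*sqrt(5)/10 ≈ -5675.5 + 7614.5*I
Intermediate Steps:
z(C, B) = (8 + C)/(B - 3*sqrt(B)) (z(C, B) = (C + 8)/(B - 3*sqrt(B)) = (8 + C)/(B - 3*sqrt(B)))
z(-1, -5)*O = ((8 - 1)/(-5 - 3*I*sqrt(5)))*11351 = (7/(-5 - 3*I*sqrt(5)))*11351 = 79457/(-5 - 3*I*sqrt(5))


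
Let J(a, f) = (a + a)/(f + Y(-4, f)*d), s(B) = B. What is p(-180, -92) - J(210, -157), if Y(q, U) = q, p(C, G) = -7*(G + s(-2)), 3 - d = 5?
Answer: 98462/149 ≈ 660.82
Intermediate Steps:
d = -2 (d = 3 - 1*5 = 3 - 5 = -2)
p(C, G) = 14 - 7*G (p(C, G) = -7*(G - 2) = -7*(-2 + G) = 14 - 7*G)
J(a, f) = 2*a/(8 + f) (J(a, f) = (a + a)/(f - 4*(-2)) = (2*a)/(f + 8) = (2*a)/(8 + f) = 2*a/(8 + f))
p(-180, -92) - J(210, -157) = (14 - 7*(-92)) - 2*210/(8 - 157) = (14 + 644) - 2*210/(-149) = 658 - 2*210*(-1)/149 = 658 - 1*(-420/149) = 658 + 420/149 = 98462/149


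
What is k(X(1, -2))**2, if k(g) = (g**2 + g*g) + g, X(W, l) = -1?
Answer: 1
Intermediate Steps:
k(g) = g + 2*g**2 (k(g) = (g**2 + g**2) + g = 2*g**2 + g = g + 2*g**2)
k(X(1, -2))**2 = (-(1 + 2*(-1)))**2 = (-(1 - 2))**2 = (-1*(-1))**2 = 1**2 = 1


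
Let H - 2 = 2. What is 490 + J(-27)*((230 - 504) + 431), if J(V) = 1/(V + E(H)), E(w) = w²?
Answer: 5233/11 ≈ 475.73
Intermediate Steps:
H = 4 (H = 2 + 2 = 4)
J(V) = 1/(16 + V) (J(V) = 1/(V + 4²) = 1/(V + 16) = 1/(16 + V))
490 + J(-27)*((230 - 504) + 431) = 490 + ((230 - 504) + 431)/(16 - 27) = 490 + (-274 + 431)/(-11) = 490 - 1/11*157 = 490 - 157/11 = 5233/11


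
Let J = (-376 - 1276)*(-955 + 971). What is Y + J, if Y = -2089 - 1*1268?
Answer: -29789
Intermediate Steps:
Y = -3357 (Y = -2089 - 1268 = -3357)
J = -26432 (J = -1652*16 = -26432)
Y + J = -3357 - 26432 = -29789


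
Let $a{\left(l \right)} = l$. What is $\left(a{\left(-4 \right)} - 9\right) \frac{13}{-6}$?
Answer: $\frac{169}{6} \approx 28.167$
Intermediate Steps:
$\left(a{\left(-4 \right)} - 9\right) \frac{13}{-6} = \left(-4 - 9\right) \frac{13}{-6} = - 13 \cdot 13 \left(- \frac{1}{6}\right) = \left(-13\right) \left(- \frac{13}{6}\right) = \frac{169}{6}$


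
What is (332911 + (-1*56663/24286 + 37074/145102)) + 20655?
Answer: 622970292139945/1761973586 ≈ 3.5356e+5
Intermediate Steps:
(332911 + (-1*56663/24286 + 37074/145102)) + 20655 = (332911 + (-56663*1/24286 + 37074*(1/145102))) + 20655 = (332911 + (-56663/24286 + 18537/72551)) + 20655 = (332911 - 3660767731/1761973586) + 20655 = 586576727721115/1761973586 + 20655 = 622970292139945/1761973586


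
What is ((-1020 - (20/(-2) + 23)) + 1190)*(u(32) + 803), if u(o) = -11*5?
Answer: 117436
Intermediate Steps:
u(o) = -55
((-1020 - (20/(-2) + 23)) + 1190)*(u(32) + 803) = ((-1020 - (20/(-2) + 23)) + 1190)*(-55 + 803) = ((-1020 - (20*(-½) + 23)) + 1190)*748 = ((-1020 - (-10 + 23)) + 1190)*748 = ((-1020 - 1*13) + 1190)*748 = ((-1020 - 13) + 1190)*748 = (-1033 + 1190)*748 = 157*748 = 117436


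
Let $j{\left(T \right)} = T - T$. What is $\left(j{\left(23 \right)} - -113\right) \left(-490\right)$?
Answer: $-55370$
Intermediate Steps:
$j{\left(T \right)} = 0$
$\left(j{\left(23 \right)} - -113\right) \left(-490\right) = \left(0 - -113\right) \left(-490\right) = \left(0 + \left(-36 + 149\right)\right) \left(-490\right) = \left(0 + 113\right) \left(-490\right) = 113 \left(-490\right) = -55370$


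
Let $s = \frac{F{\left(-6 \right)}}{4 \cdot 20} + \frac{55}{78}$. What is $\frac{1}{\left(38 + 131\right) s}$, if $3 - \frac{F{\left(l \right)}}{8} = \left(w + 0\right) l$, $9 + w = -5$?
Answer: $- \frac{15}{18746} \approx -0.00080017$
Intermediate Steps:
$w = -14$ ($w = -9 - 5 = -14$)
$F{\left(l \right)} = 24 + 112 l$ ($F{\left(l \right)} = 24 - 8 \left(-14 + 0\right) l = 24 - 8 \left(- 14 l\right) = 24 + 112 l$)
$s = - \frac{1442}{195}$ ($s = \frac{24 + 112 \left(-6\right)}{4 \cdot 20} + \frac{55}{78} = \frac{24 - 672}{80} + 55 \cdot \frac{1}{78} = \left(-648\right) \frac{1}{80} + \frac{55}{78} = - \frac{81}{10} + \frac{55}{78} = - \frac{1442}{195} \approx -7.3949$)
$\frac{1}{\left(38 + 131\right) s} = \frac{1}{\left(38 + 131\right) \left(- \frac{1442}{195}\right)} = \frac{1}{169 \left(- \frac{1442}{195}\right)} = \frac{1}{- \frac{18746}{15}} = - \frac{15}{18746}$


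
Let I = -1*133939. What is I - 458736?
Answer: -592675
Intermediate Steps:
I = -133939
I - 458736 = -133939 - 458736 = -592675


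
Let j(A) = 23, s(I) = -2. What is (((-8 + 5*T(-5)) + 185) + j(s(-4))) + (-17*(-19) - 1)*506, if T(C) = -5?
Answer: 163107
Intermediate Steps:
(((-8 + 5*T(-5)) + 185) + j(s(-4))) + (-17*(-19) - 1)*506 = (((-8 + 5*(-5)) + 185) + 23) + (-17*(-19) - 1)*506 = (((-8 - 25) + 185) + 23) + (323 - 1)*506 = ((-33 + 185) + 23) + 322*506 = (152 + 23) + 162932 = 175 + 162932 = 163107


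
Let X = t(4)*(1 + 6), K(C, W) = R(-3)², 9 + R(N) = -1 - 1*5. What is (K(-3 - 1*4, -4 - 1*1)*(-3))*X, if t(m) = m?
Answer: -18900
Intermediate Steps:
R(N) = -15 (R(N) = -9 + (-1 - 1*5) = -9 + (-1 - 5) = -9 - 6 = -15)
K(C, W) = 225 (K(C, W) = (-15)² = 225)
X = 28 (X = 4*(1 + 6) = 4*7 = 28)
(K(-3 - 1*4, -4 - 1*1)*(-3))*X = (225*(-3))*28 = -675*28 = -18900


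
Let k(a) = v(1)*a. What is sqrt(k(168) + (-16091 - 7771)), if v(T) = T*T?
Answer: I*sqrt(23694) ≈ 153.93*I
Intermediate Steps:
v(T) = T**2
k(a) = a (k(a) = 1**2*a = 1*a = a)
sqrt(k(168) + (-16091 - 7771)) = sqrt(168 + (-16091 - 7771)) = sqrt(168 - 23862) = sqrt(-23694) = I*sqrt(23694)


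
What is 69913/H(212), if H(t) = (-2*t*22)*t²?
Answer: -69913/419237632 ≈ -0.00016676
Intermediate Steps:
H(t) = -44*t³ (H(t) = (-44*t)*t² = -44*t³)
69913/H(212) = 69913/((-44*212³)) = 69913/((-44*9528128)) = 69913/(-419237632) = 69913*(-1/419237632) = -69913/419237632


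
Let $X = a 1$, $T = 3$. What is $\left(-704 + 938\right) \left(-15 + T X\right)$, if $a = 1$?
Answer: $-2808$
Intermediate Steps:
$X = 1$ ($X = 1 \cdot 1 = 1$)
$\left(-704 + 938\right) \left(-15 + T X\right) = \left(-704 + 938\right) \left(-15 + 3 \cdot 1\right) = 234 \left(-15 + 3\right) = 234 \left(-12\right) = -2808$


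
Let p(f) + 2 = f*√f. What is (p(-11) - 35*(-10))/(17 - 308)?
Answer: -116/97 + 11*I*√11/291 ≈ -1.1959 + 0.12537*I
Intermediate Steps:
p(f) = -2 + f^(3/2) (p(f) = -2 + f*√f = -2 + f^(3/2))
(p(-11) - 35*(-10))/(17 - 308) = ((-2 + (-11)^(3/2)) - 35*(-10))/(17 - 308) = ((-2 - 11*I*√11) + 350)/(-291) = (348 - 11*I*√11)*(-1/291) = -116/97 + 11*I*√11/291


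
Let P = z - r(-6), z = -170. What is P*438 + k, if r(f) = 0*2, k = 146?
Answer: -74314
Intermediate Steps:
r(f) = 0
P = -170 (P = -170 - 1*0 = -170 + 0 = -170)
P*438 + k = -170*438 + 146 = -74460 + 146 = -74314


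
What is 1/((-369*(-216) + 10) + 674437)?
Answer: 1/754151 ≈ 1.3260e-6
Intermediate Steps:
1/((-369*(-216) + 10) + 674437) = 1/((79704 + 10) + 674437) = 1/(79714 + 674437) = 1/754151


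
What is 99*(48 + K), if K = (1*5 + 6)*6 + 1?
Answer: 11385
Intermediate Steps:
K = 67 (K = (5 + 6)*6 + 1 = 11*6 + 1 = 66 + 1 = 67)
99*(48 + K) = 99*(48 + 67) = 99*115 = 11385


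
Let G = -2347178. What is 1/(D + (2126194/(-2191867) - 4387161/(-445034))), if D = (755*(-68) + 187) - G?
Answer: 975455338478/2239678513373748941 ≈ 4.3553e-7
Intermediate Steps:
D = 2296025 (D = (755*(-68) + 187) - 1*(-2347178) = (-51340 + 187) + 2347178 = -51153 + 2347178 = 2296025)
1/(D + (2126194/(-2191867) - 4387161/(-445034))) = 1/(2296025 + (2126194/(-2191867) - 4387161/(-445034))) = 1/(2296025 + (2126194*(-1/2191867) - 4387161*(-1/445034))) = 1/(2296025 + (-2126194/2191867 + 4387161/445034)) = 1/(2296025 + 8669844798991/975455338478) = 1/(2239678513373748941/975455338478) = 975455338478/2239678513373748941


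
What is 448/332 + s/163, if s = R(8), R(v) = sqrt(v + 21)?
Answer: 112/83 + sqrt(29)/163 ≈ 1.3824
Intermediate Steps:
R(v) = sqrt(21 + v)
s = sqrt(29) (s = sqrt(21 + 8) = sqrt(29) ≈ 5.3852)
448/332 + s/163 = 448/332 + sqrt(29)/163 = 448*(1/332) + sqrt(29)*(1/163) = 112/83 + sqrt(29)/163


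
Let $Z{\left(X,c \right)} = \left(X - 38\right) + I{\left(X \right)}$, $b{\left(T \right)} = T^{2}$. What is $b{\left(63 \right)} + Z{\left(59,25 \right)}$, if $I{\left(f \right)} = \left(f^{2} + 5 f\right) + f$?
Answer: $7825$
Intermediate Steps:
$I{\left(f \right)} = f^{2} + 6 f$
$Z{\left(X,c \right)} = -38 + X + X \left(6 + X\right)$ ($Z{\left(X,c \right)} = \left(X - 38\right) + X \left(6 + X\right) = \left(-38 + X\right) + X \left(6 + X\right) = -38 + X + X \left(6 + X\right)$)
$b{\left(63 \right)} + Z{\left(59,25 \right)} = 63^{2} + \left(-38 + 59 + 59 \left(6 + 59\right)\right) = 3969 + \left(-38 + 59 + 59 \cdot 65\right) = 3969 + \left(-38 + 59 + 3835\right) = 3969 + 3856 = 7825$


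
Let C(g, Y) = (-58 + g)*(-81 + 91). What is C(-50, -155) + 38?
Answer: -1042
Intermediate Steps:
C(g, Y) = -580 + 10*g (C(g, Y) = (-58 + g)*10 = -580 + 10*g)
C(-50, -155) + 38 = (-580 + 10*(-50)) + 38 = (-580 - 500) + 38 = -1080 + 38 = -1042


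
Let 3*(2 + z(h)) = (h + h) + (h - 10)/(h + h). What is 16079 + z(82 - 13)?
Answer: 6674981/414 ≈ 16123.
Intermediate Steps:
z(h) = -2 + 2*h/3 + (-10 + h)/(6*h) (z(h) = -2 + ((h + h) + (h - 10)/(h + h))/3 = -2 + (2*h + (-10 + h)/((2*h)))/3 = -2 + (2*h + (-10 + h)*(1/(2*h)))/3 = -2 + (2*h + (-10 + h)/(2*h))/3 = -2 + (2*h/3 + (-10 + h)/(6*h)) = -2 + 2*h/3 + (-10 + h)/(6*h))
16079 + z(82 - 13) = 16079 + (-10 + (82 - 13)*(-11 + 4*(82 - 13)))/(6*(82 - 13)) = 16079 + (1/6)*(-10 + 69*(-11 + 4*69))/69 = 16079 + (1/6)*(1/69)*(-10 + 69*(-11 + 276)) = 16079 + (1/6)*(1/69)*(-10 + 69*265) = 16079 + (1/6)*(1/69)*(-10 + 18285) = 16079 + (1/6)*(1/69)*18275 = 16079 + 18275/414 = 6674981/414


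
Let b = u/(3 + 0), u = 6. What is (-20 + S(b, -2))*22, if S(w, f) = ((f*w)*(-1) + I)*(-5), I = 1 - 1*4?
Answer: -550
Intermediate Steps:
I = -3 (I = 1 - 4 = -3)
b = 2 (b = 6/(3 + 0) = 6/3 = 6*(1/3) = 2)
S(w, f) = 15 + 5*f*w (S(w, f) = ((f*w)*(-1) - 3)*(-5) = (-f*w - 3)*(-5) = (-3 - f*w)*(-5) = 15 + 5*f*w)
(-20 + S(b, -2))*22 = (-20 + (15 + 5*(-2)*2))*22 = (-20 + (15 - 20))*22 = (-20 - 5)*22 = -25*22 = -550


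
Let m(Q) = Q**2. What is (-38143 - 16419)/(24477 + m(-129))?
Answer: -27281/20559 ≈ -1.3270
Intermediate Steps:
(-38143 - 16419)/(24477 + m(-129)) = (-38143 - 16419)/(24477 + (-129)**2) = -54562/(24477 + 16641) = -54562/41118 = -54562*1/41118 = -27281/20559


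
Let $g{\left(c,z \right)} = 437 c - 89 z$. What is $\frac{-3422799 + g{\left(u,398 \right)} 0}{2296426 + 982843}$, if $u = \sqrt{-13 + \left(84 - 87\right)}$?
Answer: $- \frac{3422799}{3279269} \approx -1.0438$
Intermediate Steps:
$u = 4 i$ ($u = \sqrt{-13 + \left(84 - 87\right)} = \sqrt{-13 - 3} = \sqrt{-16} = 4 i \approx 4.0 i$)
$g{\left(c,z \right)} = - 89 z + 437 c$
$\frac{-3422799 + g{\left(u,398 \right)} 0}{2296426 + 982843} = \frac{-3422799 + \left(\left(-89\right) 398 + 437 \cdot 4 i\right) 0}{2296426 + 982843} = \frac{-3422799 + \left(-35422 + 1748 i\right) 0}{3279269} = \left(-3422799 + 0\right) \frac{1}{3279269} = \left(-3422799\right) \frac{1}{3279269} = - \frac{3422799}{3279269}$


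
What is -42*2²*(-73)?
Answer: 12264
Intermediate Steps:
-42*2²*(-73) = -42*4*(-73) = -168*(-73) = 12264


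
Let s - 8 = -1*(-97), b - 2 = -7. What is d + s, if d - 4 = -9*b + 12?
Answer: 166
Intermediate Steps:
b = -5 (b = 2 - 7 = -5)
s = 105 (s = 8 - 1*(-97) = 8 + 97 = 105)
d = 61 (d = 4 + (-9*(-5) + 12) = 4 + (45 + 12) = 4 + 57 = 61)
d + s = 61 + 105 = 166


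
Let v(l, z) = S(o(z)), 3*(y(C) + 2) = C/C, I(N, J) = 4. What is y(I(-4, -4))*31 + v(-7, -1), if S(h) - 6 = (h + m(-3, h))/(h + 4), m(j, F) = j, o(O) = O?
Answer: -47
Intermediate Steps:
y(C) = -5/3 (y(C) = -2 + (C/C)/3 = -2 + (1/3)*1 = -2 + 1/3 = -5/3)
S(h) = 6 + (-3 + h)/(4 + h) (S(h) = 6 + (h - 3)/(h + 4) = 6 + (-3 + h)/(4 + h))
v(l, z) = 7*(3 + z)/(4 + z)
y(I(-4, -4))*31 + v(-7, -1) = -5/3*31 + 7*(3 - 1)/(4 - 1) = -155/3 + 7*2/3 = -155/3 + 7*(1/3)*2 = -155/3 + 14/3 = -47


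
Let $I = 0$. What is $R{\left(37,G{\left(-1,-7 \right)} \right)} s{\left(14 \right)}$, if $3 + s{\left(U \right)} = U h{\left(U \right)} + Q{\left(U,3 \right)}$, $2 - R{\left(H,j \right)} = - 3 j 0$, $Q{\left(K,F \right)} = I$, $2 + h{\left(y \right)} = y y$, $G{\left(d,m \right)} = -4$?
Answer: $5426$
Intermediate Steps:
$h{\left(y \right)} = -2 + y^{2}$ ($h{\left(y \right)} = -2 + y y = -2 + y^{2}$)
$Q{\left(K,F \right)} = 0$
$R{\left(H,j \right)} = 2$ ($R{\left(H,j \right)} = 2 - - 3 j 0 = 2 - 0 = 2 + 0 = 2$)
$s{\left(U \right)} = -3 + U \left(-2 + U^{2}\right)$ ($s{\left(U \right)} = -3 + \left(U \left(-2 + U^{2}\right) + 0\right) = -3 + U \left(-2 + U^{2}\right)$)
$R{\left(37,G{\left(-1,-7 \right)} \right)} s{\left(14 \right)} = 2 \left(-3 + 14 \left(-2 + 14^{2}\right)\right) = 2 \left(-3 + 14 \left(-2 + 196\right)\right) = 2 \left(-3 + 14 \cdot 194\right) = 2 \left(-3 + 2716\right) = 2 \cdot 2713 = 5426$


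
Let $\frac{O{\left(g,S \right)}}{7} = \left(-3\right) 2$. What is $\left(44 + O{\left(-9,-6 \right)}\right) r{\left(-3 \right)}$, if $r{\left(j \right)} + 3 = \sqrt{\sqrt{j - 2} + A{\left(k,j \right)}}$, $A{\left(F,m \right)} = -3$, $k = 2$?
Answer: $-6 + 2 \sqrt{-3 + i \sqrt{5}} \approx -4.7821 + 3.672 i$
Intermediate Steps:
$O{\left(g,S \right)} = -42$ ($O{\left(g,S \right)} = 7 \left(\left(-3\right) 2\right) = 7 \left(-6\right) = -42$)
$r{\left(j \right)} = -3 + \sqrt{-3 + \sqrt{-2 + j}}$ ($r{\left(j \right)} = -3 + \sqrt{\sqrt{j - 2} - 3} = -3 + \sqrt{\sqrt{-2 + j} - 3} = -3 + \sqrt{-3 + \sqrt{-2 + j}}$)
$\left(44 + O{\left(-9,-6 \right)}\right) r{\left(-3 \right)} = \left(44 - 42\right) \left(-3 + \sqrt{-3 + \sqrt{-2 - 3}}\right) = 2 \left(-3 + \sqrt{-3 + \sqrt{-5}}\right) = 2 \left(-3 + \sqrt{-3 + i \sqrt{5}}\right) = -6 + 2 \sqrt{-3 + i \sqrt{5}}$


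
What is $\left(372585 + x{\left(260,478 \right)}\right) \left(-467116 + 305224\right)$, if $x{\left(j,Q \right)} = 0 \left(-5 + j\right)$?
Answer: $-60318530820$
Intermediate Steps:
$x{\left(j,Q \right)} = 0$
$\left(372585 + x{\left(260,478 \right)}\right) \left(-467116 + 305224\right) = \left(372585 + 0\right) \left(-467116 + 305224\right) = 372585 \left(-161892\right) = -60318530820$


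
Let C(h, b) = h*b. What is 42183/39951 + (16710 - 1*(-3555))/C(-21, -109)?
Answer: 4794518/483851 ≈ 9.9091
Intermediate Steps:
C(h, b) = b*h
42183/39951 + (16710 - 1*(-3555))/C(-21, -109) = 42183/39951 + (16710 - 1*(-3555))/((-109*(-21))) = 42183*(1/39951) + (16710 + 3555)/2289 = 4687/4439 + 20265*(1/2289) = 4687/4439 + 965/109 = 4794518/483851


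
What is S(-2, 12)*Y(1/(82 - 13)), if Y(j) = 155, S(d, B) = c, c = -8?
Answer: -1240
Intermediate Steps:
S(d, B) = -8
S(-2, 12)*Y(1/(82 - 13)) = -8*155 = -1240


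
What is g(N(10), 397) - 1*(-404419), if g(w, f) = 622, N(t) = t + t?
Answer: 405041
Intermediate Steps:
N(t) = 2*t
g(N(10), 397) - 1*(-404419) = 622 - 1*(-404419) = 622 + 404419 = 405041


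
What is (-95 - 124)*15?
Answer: -3285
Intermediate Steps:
(-95 - 124)*15 = -219*15 = -3285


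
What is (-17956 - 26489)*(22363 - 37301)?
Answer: 663919410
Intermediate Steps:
(-17956 - 26489)*(22363 - 37301) = -44445*(-14938) = 663919410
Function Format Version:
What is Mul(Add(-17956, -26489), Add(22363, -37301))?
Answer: 663919410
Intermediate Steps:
Mul(Add(-17956, -26489), Add(22363, -37301)) = Mul(-44445, -14938) = 663919410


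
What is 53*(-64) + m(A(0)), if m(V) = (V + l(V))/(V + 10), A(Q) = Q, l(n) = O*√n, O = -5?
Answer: -3392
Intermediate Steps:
l(n) = -5*√n
m(V) = (V - 5*√V)/(10 + V) (m(V) = (V - 5*√V)/(V + 10) = (V - 5*√V)/(10 + V))
53*(-64) + m(A(0)) = 53*(-64) + (0 - 5*√0)/(10 + 0) = -3392 + (0 - 5*0)/10 = -3392 + (0 + 0)/10 = -3392 + (⅒)*0 = -3392 + 0 = -3392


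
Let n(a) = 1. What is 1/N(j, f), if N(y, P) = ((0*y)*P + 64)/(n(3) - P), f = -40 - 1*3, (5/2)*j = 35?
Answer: 11/16 ≈ 0.68750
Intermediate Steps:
j = 14 (j = (⅖)*35 = 14)
f = -43 (f = -40 - 3 = -43)
N(y, P) = 64/(1 - P) (N(y, P) = ((0*y)*P + 64)/(1 - P) = (0*P + 64)/(1 - P) = (0 + 64)/(1 - P) = 64/(1 - P))
1/N(j, f) = 1/(-64/(-1 - 43)) = 1/(-64/(-44)) = 1/(-64*(-1/44)) = 1/(16/11) = 11/16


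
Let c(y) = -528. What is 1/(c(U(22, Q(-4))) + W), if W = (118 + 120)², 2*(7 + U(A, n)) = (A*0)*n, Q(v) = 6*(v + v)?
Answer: 1/56116 ≈ 1.7820e-5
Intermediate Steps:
Q(v) = 12*v (Q(v) = 6*(2*v) = 12*v)
U(A, n) = -7 (U(A, n) = -7 + ((A*0)*n)/2 = -7 + (0*n)/2 = -7 + (½)*0 = -7 + 0 = -7)
W = 56644 (W = 238² = 56644)
1/(c(U(22, Q(-4))) + W) = 1/(-528 + 56644) = 1/56116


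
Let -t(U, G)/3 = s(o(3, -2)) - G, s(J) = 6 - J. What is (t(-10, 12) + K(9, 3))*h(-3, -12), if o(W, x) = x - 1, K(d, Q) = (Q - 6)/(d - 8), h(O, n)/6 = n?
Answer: -432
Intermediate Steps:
h(O, n) = 6*n
K(d, Q) = (-6 + Q)/(-8 + d)
o(W, x) = -1 + x
t(U, G) = -27 + 3*G (t(U, G) = -3*((6 - (-1 - 2)) - G) = -3*((6 - 1*(-3)) - G) = -3*((6 + 3) - G) = -3*(9 - G) = -27 + 3*G)
(t(-10, 12) + K(9, 3))*h(-3, -12) = ((-27 + 3*12) + (-6 + 3)/(-8 + 9))*(6*(-12)) = ((-27 + 36) - 3/1)*(-72) = (9 + 1*(-3))*(-72) = (9 - 3)*(-72) = 6*(-72) = -432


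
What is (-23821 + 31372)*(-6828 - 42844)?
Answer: -375073272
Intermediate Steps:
(-23821 + 31372)*(-6828 - 42844) = 7551*(-49672) = -375073272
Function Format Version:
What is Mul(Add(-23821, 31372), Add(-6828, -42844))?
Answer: -375073272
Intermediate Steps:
Mul(Add(-23821, 31372), Add(-6828, -42844)) = Mul(7551, -49672) = -375073272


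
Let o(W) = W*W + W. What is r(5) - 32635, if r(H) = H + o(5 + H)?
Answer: -32520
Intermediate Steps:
o(W) = W + W² (o(W) = W² + W = W + W²)
r(H) = H + (5 + H)*(6 + H) (r(H) = H + (5 + H)*(1 + (5 + H)) = H + (5 + H)*(6 + H))
r(5) - 32635 = (5 + (5 + 5)*(6 + 5)) - 32635 = (5 + 10*11) - 32635 = (5 + 110) - 32635 = 115 - 32635 = -32520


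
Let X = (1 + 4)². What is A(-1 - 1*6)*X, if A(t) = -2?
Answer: -50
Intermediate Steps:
X = 25 (X = 5² = 25)
A(-1 - 1*6)*X = -2*25 = -50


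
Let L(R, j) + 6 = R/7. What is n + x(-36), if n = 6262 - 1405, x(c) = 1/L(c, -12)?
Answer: 378839/78 ≈ 4856.9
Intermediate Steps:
L(R, j) = -6 + R/7
x(c) = 1/(-6 + c/7)
n = 4857
n + x(-36) = 4857 + 7/(-42 - 36) = 4857 + 7/(-78) = 4857 + 7*(-1/78) = 4857 - 7/78 = 378839/78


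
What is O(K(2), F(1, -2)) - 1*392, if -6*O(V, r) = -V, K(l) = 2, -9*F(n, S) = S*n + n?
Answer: -1175/3 ≈ -391.67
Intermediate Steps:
F(n, S) = -n/9 - S*n/9 (F(n, S) = -(S*n + n)/9 = -(n + S*n)/9 = -n/9 - S*n/9)
O(V, r) = V/6 (O(V, r) = -(-1)*V/6 = V/6)
O(K(2), F(1, -2)) - 1*392 = (⅙)*2 - 1*392 = ⅓ - 392 = -1175/3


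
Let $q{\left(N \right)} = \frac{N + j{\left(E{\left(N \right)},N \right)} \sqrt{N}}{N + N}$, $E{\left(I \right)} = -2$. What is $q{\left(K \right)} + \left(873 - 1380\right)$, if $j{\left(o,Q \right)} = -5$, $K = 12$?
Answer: $- \frac{1013}{2} - \frac{5 \sqrt{3}}{12} \approx -507.22$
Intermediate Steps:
$q{\left(N \right)} = \frac{N - 5 \sqrt{N}}{2 N}$ ($q{\left(N \right)} = \frac{N - 5 \sqrt{N}}{N + N} = \frac{N - 5 \sqrt{N}}{2 N}$)
$q{\left(K \right)} + \left(873 - 1380\right) = \left(\frac{1}{2} - \frac{5}{2 \cdot 2 \sqrt{3}}\right) + \left(873 - 1380\right) = \left(\frac{1}{2} - \frac{5 \frac{\sqrt{3}}{6}}{2}\right) - 507 = \left(\frac{1}{2} - \frac{5 \sqrt{3}}{12}\right) - 507 = - \frac{1013}{2} - \frac{5 \sqrt{3}}{12}$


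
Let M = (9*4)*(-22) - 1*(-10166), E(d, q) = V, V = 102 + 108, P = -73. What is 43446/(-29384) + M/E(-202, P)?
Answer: 66580489/1542660 ≈ 43.160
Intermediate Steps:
V = 210
E(d, q) = 210
M = 9374 (M = 36*(-22) + 10166 = -792 + 10166 = 9374)
43446/(-29384) + M/E(-202, P) = 43446/(-29384) + 9374/210 = 43446*(-1/29384) + 9374*(1/210) = -21723/14692 + 4687/105 = 66580489/1542660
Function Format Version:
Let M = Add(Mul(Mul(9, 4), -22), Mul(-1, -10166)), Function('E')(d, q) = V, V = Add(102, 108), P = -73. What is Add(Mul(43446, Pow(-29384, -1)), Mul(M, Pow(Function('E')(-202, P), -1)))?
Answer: Rational(66580489, 1542660) ≈ 43.160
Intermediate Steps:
V = 210
Function('E')(d, q) = 210
M = 9374 (M = Add(Mul(36, -22), 10166) = Add(-792, 10166) = 9374)
Add(Mul(43446, Pow(-29384, -1)), Mul(M, Pow(Function('E')(-202, P), -1))) = Add(Mul(43446, Pow(-29384, -1)), Mul(9374, Pow(210, -1))) = Add(Mul(43446, Rational(-1, 29384)), Mul(9374, Rational(1, 210))) = Add(Rational(-21723, 14692), Rational(4687, 105)) = Rational(66580489, 1542660)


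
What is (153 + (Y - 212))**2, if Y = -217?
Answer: 76176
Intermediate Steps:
(153 + (Y - 212))**2 = (153 + (-217 - 212))**2 = (153 - 429)**2 = (-276)**2 = 76176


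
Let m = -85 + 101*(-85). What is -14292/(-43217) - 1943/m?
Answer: 207882271/374691390 ≈ 0.55481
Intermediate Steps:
m = -8670 (m = -85 - 8585 = -8670)
-14292/(-43217) - 1943/m = -14292/(-43217) - 1943/(-8670) = -14292*(-1/43217) - 1943*(-1/8670) = 14292/43217 + 1943/8670 = 207882271/374691390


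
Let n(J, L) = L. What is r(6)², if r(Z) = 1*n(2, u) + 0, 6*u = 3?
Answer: ¼ ≈ 0.25000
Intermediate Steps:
u = ½ (u = (⅙)*3 = ½ ≈ 0.50000)
r(Z) = ½ (r(Z) = 1*(½) + 0 = ½ + 0 = ½)
r(6)² = (½)² = ¼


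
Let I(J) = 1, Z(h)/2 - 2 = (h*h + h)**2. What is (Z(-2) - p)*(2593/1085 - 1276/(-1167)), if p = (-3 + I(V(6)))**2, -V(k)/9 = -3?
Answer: 35283928/1266195 ≈ 27.866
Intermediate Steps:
V(k) = 27 (V(k) = -9*(-3) = 27)
Z(h) = 4 + 2*(h + h**2)**2 (Z(h) = 4 + 2*(h*h + h)**2 = 4 + 2*(h**2 + h)**2 = 4 + 2*(h + h**2)**2)
p = 4 (p = (-3 + 1)**2 = (-2)**2 = 4)
(Z(-2) - p)*(2593/1085 - 1276/(-1167)) = ((4 + 2*(-2)**2*(1 - 2)**2) - 1*4)*(2593/1085 - 1276/(-1167)) = ((4 + 2*4*(-1)**2) - 4)*(2593*(1/1085) - 1276*(-1/1167)) = ((4 + 2*4*1) - 4)*(2593/1085 + 1276/1167) = ((4 + 8) - 4)*(4410491/1266195) = (12 - 4)*(4410491/1266195) = 8*(4410491/1266195) = 35283928/1266195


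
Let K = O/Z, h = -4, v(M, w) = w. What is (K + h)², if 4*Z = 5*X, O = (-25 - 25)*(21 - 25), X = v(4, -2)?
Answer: 7056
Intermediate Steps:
X = -2
O = 200 (O = -50*(-4) = 200)
Z = -5/2 (Z = (5*(-2))/4 = (¼)*(-10) = -5/2 ≈ -2.5000)
K = -80 (K = 200/(-5/2) = 200*(-⅖) = -80)
(K + h)² = (-80 - 4)² = (-84)² = 7056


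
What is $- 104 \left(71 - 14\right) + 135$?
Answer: $-5793$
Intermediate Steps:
$- 104 \left(71 - 14\right) + 135 = \left(-104\right) 57 + 135 = -5928 + 135 = -5793$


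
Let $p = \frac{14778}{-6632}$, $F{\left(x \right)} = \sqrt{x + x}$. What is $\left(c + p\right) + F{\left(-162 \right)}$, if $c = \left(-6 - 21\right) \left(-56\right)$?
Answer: $\frac{5006403}{3316} + 18 i \approx 1509.8 + 18.0 i$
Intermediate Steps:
$F{\left(x \right)} = \sqrt{2} \sqrt{x}$ ($F{\left(x \right)} = \sqrt{2 x} = \sqrt{2} \sqrt{x}$)
$p = - \frac{7389}{3316}$ ($p = 14778 \left(- \frac{1}{6632}\right) = - \frac{7389}{3316} \approx -2.2283$)
$c = 1512$ ($c = \left(-27\right) \left(-56\right) = 1512$)
$\left(c + p\right) + F{\left(-162 \right)} = \left(1512 - \frac{7389}{3316}\right) + \sqrt{2} \sqrt{-162} = \frac{5006403}{3316} + \sqrt{2} \cdot 9 i \sqrt{2} = \frac{5006403}{3316} + 18 i$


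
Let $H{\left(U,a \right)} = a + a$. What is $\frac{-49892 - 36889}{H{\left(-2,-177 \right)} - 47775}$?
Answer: $\frac{28927}{16043} \approx 1.8031$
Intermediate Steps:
$H{\left(U,a \right)} = 2 a$
$\frac{-49892 - 36889}{H{\left(-2,-177 \right)} - 47775} = \frac{-49892 - 36889}{2 \left(-177\right) - 47775} = \frac{-49892 - 36889}{-354 - 47775} = \frac{-49892 - 36889}{-48129} = \left(-86781\right) \left(- \frac{1}{48129}\right) = \frac{28927}{16043}$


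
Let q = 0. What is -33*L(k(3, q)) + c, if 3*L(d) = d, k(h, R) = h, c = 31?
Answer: -2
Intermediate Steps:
L(d) = d/3
-33*L(k(3, q)) + c = -11*3 + 31 = -33*1 + 31 = -33 + 31 = -2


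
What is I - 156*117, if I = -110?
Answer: -18362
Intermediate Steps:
I - 156*117 = -110 - 156*117 = -110 - 18252 = -18362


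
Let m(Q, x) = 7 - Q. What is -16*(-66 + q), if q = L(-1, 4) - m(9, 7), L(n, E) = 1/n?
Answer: 1040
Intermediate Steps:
q = 1 (q = 1/(-1) - (7 - 1*9) = -1 - (7 - 9) = -1 - 1*(-2) = -1 + 2 = 1)
-16*(-66 + q) = -16*(-66 + 1) = -16*(-65) = 1040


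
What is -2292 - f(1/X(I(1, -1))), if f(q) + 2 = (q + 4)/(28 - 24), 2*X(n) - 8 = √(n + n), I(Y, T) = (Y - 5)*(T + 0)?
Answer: -32075/14 + √2/56 ≈ -2291.0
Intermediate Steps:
I(Y, T) = T*(-5 + Y) (I(Y, T) = (-5 + Y)*T = T*(-5 + Y))
X(n) = 4 + √2*√n/2 (X(n) = 4 + √(n + n)/2 = 4 + √(2*n)/2 = 4 + (√2*√n)/2 = 4 + √2*√n/2)
f(q) = -1 + q/4 (f(q) = -2 + (q + 4)/(28 - 24) = -2 + (4 + q)/4 = -2 + (4 + q)*(¼) = -2 + (1 + q/4) = -1 + q/4)
-2292 - f(1/X(I(1, -1))) = -2292 - (-1 + 1/(4*(4 + √2*√(-(-5 + 1))/2))) = -2292 - (-1 + 1/(4*(4 + √2*√(-1*(-4))/2))) = -2292 - (-1 + 1/(4*(4 + √2*√4/2))) = -2292 - (-1 + 1/(4*(4 + (½)*√2*2))) = -2292 - (-1 + 1/(4*(4 + √2))) = -2292 + (1 - 1/(4*(4 + √2))) = -2291 - 1/(4*(4 + √2))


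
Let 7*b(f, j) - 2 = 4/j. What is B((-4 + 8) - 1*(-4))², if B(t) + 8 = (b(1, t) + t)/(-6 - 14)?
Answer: 5555449/78400 ≈ 70.860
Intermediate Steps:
b(f, j) = 2/7 + 4/(7*j) (b(f, j) = 2/7 + (4/j)/7 = 2/7 + 4/(7*j))
B(t) = -8 - t/20 - (2 + t)/(70*t) (B(t) = -8 + (2*(2 + t)/(7*t) + t)/(-6 - 14) = -8 + (t + 2*(2 + t)/(7*t))/(-20) = -8 + (t + 2*(2 + t)/(7*t))*(-1/20) = -8 + (-t/20 - (2 + t)/(70*t)) = -8 - t/20 - (2 + t)/(70*t))
B((-4 + 8) - 1*(-4))² = (-561/70 - ((-4 + 8) - 1*(-4))/20 - 1/(35*((-4 + 8) - 1*(-4))))² = (-561/70 - (4 + 4)/20 - 1/(35*(4 + 4)))² = (-561/70 - 1/20*8 - 1/35/8)² = (-561/70 - ⅖ - 1/35*⅛)² = (-561/70 - ⅖ - 1/280)² = (-2357/280)² = 5555449/78400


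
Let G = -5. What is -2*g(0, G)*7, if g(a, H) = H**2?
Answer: -350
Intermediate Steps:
-2*g(0, G)*7 = -2*(-5)**2*7 = -2*25*7 = -50*7 = -350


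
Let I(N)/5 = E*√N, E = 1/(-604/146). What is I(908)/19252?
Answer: -365*√227/2907052 ≈ -0.0018917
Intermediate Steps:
E = -73/302 (E = 1/(-604*1/146) = 1/(-302/73) = -73/302 ≈ -0.24172)
I(N) = -365*√N/302 (I(N) = 5*(-73*√N/302) = -365*√N/302)
I(908)/19252 = -365*√227/151/19252 = -365*√227/151*(1/19252) = -365*√227/2907052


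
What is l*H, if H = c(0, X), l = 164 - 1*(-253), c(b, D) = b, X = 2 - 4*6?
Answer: 0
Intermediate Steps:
X = -22 (X = 2 - 24 = -22)
l = 417 (l = 164 + 253 = 417)
H = 0
l*H = 417*0 = 0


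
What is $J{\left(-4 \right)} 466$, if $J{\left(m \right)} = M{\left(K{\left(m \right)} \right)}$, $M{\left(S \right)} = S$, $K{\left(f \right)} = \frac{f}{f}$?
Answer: $466$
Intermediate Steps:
$K{\left(f \right)} = 1$
$J{\left(m \right)} = 1$
$J{\left(-4 \right)} 466 = 1 \cdot 466 = 466$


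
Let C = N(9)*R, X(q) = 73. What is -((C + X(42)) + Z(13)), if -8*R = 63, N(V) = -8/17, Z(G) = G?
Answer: -1525/17 ≈ -89.706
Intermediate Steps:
N(V) = -8/17 (N(V) = -8*1/17 = -8/17)
R = -63/8 (R = -⅛*63 = -63/8 ≈ -7.8750)
C = 63/17 (C = -8/17*(-63/8) = 63/17 ≈ 3.7059)
-((C + X(42)) + Z(13)) = -((63/17 + 73) + 13) = -(1304/17 + 13) = -1*1525/17 = -1525/17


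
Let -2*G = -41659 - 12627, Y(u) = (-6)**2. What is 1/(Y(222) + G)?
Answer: 1/27179 ≈ 3.6793e-5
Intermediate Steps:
Y(u) = 36
G = 27143 (G = -(-41659 - 12627)/2 = -1/2*(-54286) = 27143)
1/(Y(222) + G) = 1/(36 + 27143) = 1/27179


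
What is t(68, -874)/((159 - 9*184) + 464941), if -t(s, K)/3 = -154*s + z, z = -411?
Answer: 32649/463444 ≈ 0.070449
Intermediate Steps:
t(s, K) = 1233 + 462*s (t(s, K) = -3*(-154*s - 411) = -3*(-411 - 154*s) = 1233 + 462*s)
t(68, -874)/((159 - 9*184) + 464941) = (1233 + 462*68)/((159 - 9*184) + 464941) = (1233 + 31416)/((159 - 1656) + 464941) = 32649/(-1497 + 464941) = 32649/463444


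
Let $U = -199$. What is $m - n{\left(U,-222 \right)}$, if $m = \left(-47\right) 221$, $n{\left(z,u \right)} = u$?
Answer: $-10165$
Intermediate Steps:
$m = -10387$
$m - n{\left(U,-222 \right)} = -10387 - -222 = -10387 + 222 = -10165$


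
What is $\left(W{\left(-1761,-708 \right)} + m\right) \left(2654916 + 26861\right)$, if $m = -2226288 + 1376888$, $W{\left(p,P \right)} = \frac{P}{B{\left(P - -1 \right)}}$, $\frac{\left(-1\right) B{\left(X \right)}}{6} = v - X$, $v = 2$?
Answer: $- \frac{1615031764664514}{709} \approx -2.2779 \cdot 10^{12}$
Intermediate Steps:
$B{\left(X \right)} = -12 + 6 X$ ($B{\left(X \right)} = - 6 \left(2 - X\right) = -12 + 6 X$)
$W{\left(p,P \right)} = \frac{P}{-6 + 6 P}$ ($W{\left(p,P \right)} = \frac{P}{-12 + 6 \left(P - -1\right)} = \frac{P}{-12 + 6 \left(P + 1\right)} = \frac{P}{-12 + 6 \left(1 + P\right)} = \frac{P}{-12 + \left(6 + 6 P\right)} = \frac{P}{-6 + 6 P}$)
$m = -849400$
$\left(W{\left(-1761,-708 \right)} + m\right) \left(2654916 + 26861\right) = \left(\frac{1}{6} \left(-708\right) \frac{1}{-1 - 708} - 849400\right) \left(2654916 + 26861\right) = \left(\frac{1}{6} \left(-708\right) \frac{1}{-709} - 849400\right) 2681777 = \left(\frac{1}{6} \left(-708\right) \left(- \frac{1}{709}\right) - 849400\right) 2681777 = \left(\frac{118}{709} - 849400\right) 2681777 = \left(- \frac{602224482}{709}\right) 2681777 = - \frac{1615031764664514}{709}$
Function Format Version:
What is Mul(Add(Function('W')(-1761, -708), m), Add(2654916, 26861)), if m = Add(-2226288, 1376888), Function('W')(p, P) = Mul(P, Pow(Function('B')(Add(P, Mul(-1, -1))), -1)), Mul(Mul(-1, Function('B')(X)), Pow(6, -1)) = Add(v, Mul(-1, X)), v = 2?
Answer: Rational(-1615031764664514, 709) ≈ -2.2779e+12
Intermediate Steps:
Function('B')(X) = Add(-12, Mul(6, X)) (Function('B')(X) = Mul(-6, Add(2, Mul(-1, X))) = Add(-12, Mul(6, X)))
Function('W')(p, P) = Mul(P, Pow(Add(-6, Mul(6, P)), -1)) (Function('W')(p, P) = Mul(P, Pow(Add(-12, Mul(6, Add(P, Mul(-1, -1)))), -1)) = Mul(P, Pow(Add(-12, Mul(6, Add(P, 1))), -1)) = Mul(P, Pow(Add(-12, Mul(6, Add(1, P))), -1)) = Mul(P, Pow(Add(-12, Add(6, Mul(6, P))), -1)) = Mul(P, Pow(Add(-6, Mul(6, P)), -1)))
m = -849400
Mul(Add(Function('W')(-1761, -708), m), Add(2654916, 26861)) = Mul(Add(Mul(Rational(1, 6), -708, Pow(Add(-1, -708), -1)), -849400), Add(2654916, 26861)) = Mul(Add(Mul(Rational(1, 6), -708, Pow(-709, -1)), -849400), 2681777) = Mul(Add(Mul(Rational(1, 6), -708, Rational(-1, 709)), -849400), 2681777) = Mul(Add(Rational(118, 709), -849400), 2681777) = Mul(Rational(-602224482, 709), 2681777) = Rational(-1615031764664514, 709)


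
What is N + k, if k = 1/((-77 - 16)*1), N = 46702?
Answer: 4343285/93 ≈ 46702.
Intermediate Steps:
k = -1/93 (k = 1/(-93*1) = 1/(-93) = -1/93 ≈ -0.010753)
N + k = 46702 - 1/93 = 4343285/93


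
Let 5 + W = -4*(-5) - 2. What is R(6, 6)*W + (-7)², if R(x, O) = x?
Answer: 127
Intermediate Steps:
W = 13 (W = -5 + (-4*(-5) - 2) = -5 + (20 - 2) = -5 + 18 = 13)
R(6, 6)*W + (-7)² = 6*13 + (-7)² = 78 + 49 = 127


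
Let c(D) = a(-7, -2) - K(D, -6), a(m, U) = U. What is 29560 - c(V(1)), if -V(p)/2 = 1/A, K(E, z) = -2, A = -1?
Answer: 29560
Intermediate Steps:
V(p) = 2 (V(p) = -2/(-1) = -2*(-1) = 2)
c(D) = 0 (c(D) = -2 - 1*(-2) = -2 + 2 = 0)
29560 - c(V(1)) = 29560 - 1*0 = 29560 + 0 = 29560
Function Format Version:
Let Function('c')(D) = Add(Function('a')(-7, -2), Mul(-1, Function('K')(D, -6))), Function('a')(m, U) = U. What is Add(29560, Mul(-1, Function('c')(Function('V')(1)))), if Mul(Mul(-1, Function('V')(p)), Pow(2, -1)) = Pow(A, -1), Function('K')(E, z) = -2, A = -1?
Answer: 29560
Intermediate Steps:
Function('V')(p) = 2 (Function('V')(p) = Mul(-2, Pow(-1, -1)) = Mul(-2, -1) = 2)
Function('c')(D) = 0 (Function('c')(D) = Add(-2, Mul(-1, -2)) = Add(-2, 2) = 0)
Add(29560, Mul(-1, Function('c')(Function('V')(1)))) = Add(29560, Mul(-1, 0)) = Add(29560, 0) = 29560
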